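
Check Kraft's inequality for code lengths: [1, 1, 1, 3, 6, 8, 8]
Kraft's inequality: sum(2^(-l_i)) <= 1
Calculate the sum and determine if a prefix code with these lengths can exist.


Sum = 2^(-1) + 2^(-1) + 2^(-1) + 2^(-3) + 2^(-6) + 2^(-8) + 2^(-8)
    = 0.5 + 0.5 + 0.5 + 0.125 + 0.015625 + 0.00390625 + 0.00390625
    = 422/256 = 1.6484375
Since 1.6484375 > 1, Kraft's inequality is NOT satisfied.
A prefix code with these lengths CANNOT exist.

Kraft sum = 1.6484375. Not satisfied.


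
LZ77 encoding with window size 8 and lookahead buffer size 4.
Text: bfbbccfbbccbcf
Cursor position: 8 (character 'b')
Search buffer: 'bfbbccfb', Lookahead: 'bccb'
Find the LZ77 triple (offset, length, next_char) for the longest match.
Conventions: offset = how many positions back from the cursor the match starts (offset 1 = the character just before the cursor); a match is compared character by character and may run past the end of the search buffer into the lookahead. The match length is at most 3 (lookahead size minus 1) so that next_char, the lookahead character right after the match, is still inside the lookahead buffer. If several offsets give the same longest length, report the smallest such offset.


Try each offset into the search buffer:
  offset=1 (pos 7, char 'b'): match length 1
  offset=2 (pos 6, char 'f'): match length 0
  offset=3 (pos 5, char 'c'): match length 0
  offset=4 (pos 4, char 'c'): match length 0
  offset=5 (pos 3, char 'b'): match length 3
  offset=6 (pos 2, char 'b'): match length 1
  offset=7 (pos 1, char 'f'): match length 0
  offset=8 (pos 0, char 'b'): match length 1
Longest match has length 3 at offset 5.
next_char = character at position 8 + 3 = 11 -> 'b'

Best match: offset=5, length=3 (matching 'bcc' starting at position 3)
LZ77 triple: (5, 3, 'b')


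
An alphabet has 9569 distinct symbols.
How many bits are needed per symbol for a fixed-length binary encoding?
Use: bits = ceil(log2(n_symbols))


log2(9569) = 13.2242
Bracket: 2^13 = 8192 < 9569 <= 2^14 = 16384
So ceil(log2(9569)) = 14

bits = ceil(log2(9569)) = ceil(13.2242) = 14 bits


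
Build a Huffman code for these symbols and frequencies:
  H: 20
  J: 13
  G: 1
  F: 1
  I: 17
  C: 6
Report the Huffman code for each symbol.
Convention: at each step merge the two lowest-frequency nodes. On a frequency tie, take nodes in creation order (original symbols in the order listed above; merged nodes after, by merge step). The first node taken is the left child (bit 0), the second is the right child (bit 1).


Huffman tree construction:
Step 1: Merge G(1) + F(1) = 2
Step 2: Merge (G+F)(2) + C(6) = 8
Step 3: Merge ((G+F)+C)(8) + J(13) = 21
Step 4: Merge I(17) + H(20) = 37
Step 5: Merge (((G+F)+C)+J)(21) + (I+H)(37) = 58
Read each symbol's code off the tree from the root (left child = 0, right child = 1).

Codes:
  H: 11 (length 2)
  J: 01 (length 2)
  G: 0000 (length 4)
  F: 0001 (length 4)
  I: 10 (length 2)
  C: 001 (length 3)
Average code length: 126/58 = 2.1724 bits/symbol


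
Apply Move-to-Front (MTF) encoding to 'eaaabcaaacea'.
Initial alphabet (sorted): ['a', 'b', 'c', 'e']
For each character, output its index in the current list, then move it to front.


MTF encoding:
'e': index 3 in ['a', 'b', 'c', 'e'] -> ['e', 'a', 'b', 'c']
'a': index 1 in ['e', 'a', 'b', 'c'] -> ['a', 'e', 'b', 'c']
'a': index 0 in ['a', 'e', 'b', 'c'] -> ['a', 'e', 'b', 'c']
'a': index 0 in ['a', 'e', 'b', 'c'] -> ['a', 'e', 'b', 'c']
'b': index 2 in ['a', 'e', 'b', 'c'] -> ['b', 'a', 'e', 'c']
'c': index 3 in ['b', 'a', 'e', 'c'] -> ['c', 'b', 'a', 'e']
'a': index 2 in ['c', 'b', 'a', 'e'] -> ['a', 'c', 'b', 'e']
'a': index 0 in ['a', 'c', 'b', 'e'] -> ['a', 'c', 'b', 'e']
'a': index 0 in ['a', 'c', 'b', 'e'] -> ['a', 'c', 'b', 'e']
'c': index 1 in ['a', 'c', 'b', 'e'] -> ['c', 'a', 'b', 'e']
'e': index 3 in ['c', 'a', 'b', 'e'] -> ['e', 'c', 'a', 'b']
'a': index 2 in ['e', 'c', 'a', 'b'] -> ['a', 'e', 'c', 'b']


Output: [3, 1, 0, 0, 2, 3, 2, 0, 0, 1, 3, 2]


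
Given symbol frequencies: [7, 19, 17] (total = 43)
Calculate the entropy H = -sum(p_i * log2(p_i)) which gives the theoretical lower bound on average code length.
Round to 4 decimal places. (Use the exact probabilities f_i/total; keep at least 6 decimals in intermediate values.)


Per-symbol terms -p_i * log2(p_i) with p_i = f_i/43:
  p = 7/43 = 0.162791: log2(p) = -2.618910, -p*log2(p) = 0.426334
  p = 19/43 = 0.441860: log2(p) = -1.178337, -p*log2(p) = 0.520661
  p = 17/43 = 0.395349: log2(p) = -1.338802, -p*log2(p) = 0.529294
H = 0.426334 + 0.520661 + 0.529294 = 1.476289

H = 1.4763 bits/symbol


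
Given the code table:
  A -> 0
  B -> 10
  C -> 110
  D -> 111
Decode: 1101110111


Decoding:
110 -> C
111 -> D
0 -> A
111 -> D


Result: CDAD


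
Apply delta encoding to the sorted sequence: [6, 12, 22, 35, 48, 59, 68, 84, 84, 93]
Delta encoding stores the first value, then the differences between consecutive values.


First value: 6
Deltas:
  12 - 6 = 6
  22 - 12 = 10
  35 - 22 = 13
  48 - 35 = 13
  59 - 48 = 11
  68 - 59 = 9
  84 - 68 = 16
  84 - 84 = 0
  93 - 84 = 9


Delta encoded: [6, 6, 10, 13, 13, 11, 9, 16, 0, 9]


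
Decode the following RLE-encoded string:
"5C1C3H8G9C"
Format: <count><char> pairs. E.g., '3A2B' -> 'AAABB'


Expanding each <count><char> pair:
  5C -> 'CCCCC'
  1C -> 'C'
  3H -> 'HHH'
  8G -> 'GGGGGGGG'
  9C -> 'CCCCCCCCC'

Decoded = CCCCCCHHHGGGGGGGGCCCCCCCCC


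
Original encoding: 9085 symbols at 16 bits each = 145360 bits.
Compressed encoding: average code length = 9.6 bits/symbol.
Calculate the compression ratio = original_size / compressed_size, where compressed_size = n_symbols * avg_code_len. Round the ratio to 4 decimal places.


original_size = n_symbols * orig_bits = 9085 * 16 = 145360 bits
compressed_size = n_symbols * avg_code_len = 9085 * 9.6 = 87216.0 bits
ratio = original_size / compressed_size = 145360 / 87216.0 = 1.6667

Compression ratio = 1.6667


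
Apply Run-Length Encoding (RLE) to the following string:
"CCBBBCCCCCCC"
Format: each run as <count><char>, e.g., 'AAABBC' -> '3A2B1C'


Scanning runs left to right:
  i=0: run of 'C' x 2 -> '2C'
  i=2: run of 'B' x 3 -> '3B'
  i=5: run of 'C' x 7 -> '7C'

RLE = 2C3B7C


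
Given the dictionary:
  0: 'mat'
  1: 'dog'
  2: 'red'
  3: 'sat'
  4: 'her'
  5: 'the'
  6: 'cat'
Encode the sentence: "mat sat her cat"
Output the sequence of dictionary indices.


Look up each word in the dictionary:
  'mat' -> 0
  'sat' -> 3
  'her' -> 4
  'cat' -> 6

Encoded: [0, 3, 4, 6]


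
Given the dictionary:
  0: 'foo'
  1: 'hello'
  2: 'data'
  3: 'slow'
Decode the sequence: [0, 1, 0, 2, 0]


Look up each index in the dictionary:
  0 -> 'foo'
  1 -> 'hello'
  0 -> 'foo'
  2 -> 'data'
  0 -> 'foo'

Decoded: "foo hello foo data foo"


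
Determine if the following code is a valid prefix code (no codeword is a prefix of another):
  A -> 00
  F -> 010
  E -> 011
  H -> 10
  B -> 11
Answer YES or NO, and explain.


Checking each pair (does one codeword prefix another?):
  A='00' vs F='010': no prefix
  A='00' vs E='011': no prefix
  A='00' vs H='10': no prefix
  A='00' vs B='11': no prefix
  F='010' vs A='00': no prefix
  F='010' vs E='011': no prefix
  F='010' vs H='10': no prefix
  F='010' vs B='11': no prefix
  E='011' vs A='00': no prefix
  E='011' vs F='010': no prefix
  E='011' vs H='10': no prefix
  E='011' vs B='11': no prefix
  H='10' vs A='00': no prefix
  H='10' vs F='010': no prefix
  H='10' vs E='011': no prefix
  H='10' vs B='11': no prefix
  B='11' vs A='00': no prefix
  B='11' vs F='010': no prefix
  B='11' vs E='011': no prefix
  B='11' vs H='10': no prefix
No violation found over all pairs.

YES -- this is a valid prefix code. No codeword is a prefix of any other codeword.


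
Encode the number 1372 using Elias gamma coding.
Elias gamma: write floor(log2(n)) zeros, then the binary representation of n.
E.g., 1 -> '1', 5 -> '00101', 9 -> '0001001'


num_bits = floor(log2(1372)) + 1 = 11
leading_zeros = num_bits - 1 = 10
binary(1372) = 10101011100

Elias gamma(1372) = '0000000000' + '10101011100' = 000000000010101011100 (21 bits)


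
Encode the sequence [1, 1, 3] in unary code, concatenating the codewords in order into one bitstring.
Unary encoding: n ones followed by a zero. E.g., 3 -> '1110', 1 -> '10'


Encode each number as n ones followed by a terminating 0:
  1 -> 10 (2 bits)
  1 -> 10 (2 bits)
  3 -> 1110 (4 bits)
Total length = 2 + 2 + 4 = 8 bits.

Unary([1, 1, 3]) = 10101110 (8 bits)


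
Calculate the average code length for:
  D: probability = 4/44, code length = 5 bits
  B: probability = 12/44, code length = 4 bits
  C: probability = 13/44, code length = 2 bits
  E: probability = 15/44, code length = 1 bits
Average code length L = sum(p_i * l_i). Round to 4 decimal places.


Weighted contributions p_i * l_i:
  D: (4/44) * 5 = 20/44
  B: (12/44) * 4 = 48/44
  C: (13/44) * 2 = 26/44
  E: (15/44) * 1 = 15/44
Sum = (20 + 48 + 26 + 15)/44 = 109/44

L = 109/44 = 2.4773 bits/symbol


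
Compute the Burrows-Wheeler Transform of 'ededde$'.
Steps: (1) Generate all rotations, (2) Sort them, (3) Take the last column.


Rotations (sorted):
  0: $ededde -> last char: e
  1: dde$ede -> last char: e
  2: de$eded -> last char: d
  3: dedde$e -> last char: e
  4: e$ededd -> last char: d
  5: edde$ed -> last char: d
  6: ededde$ -> last char: $


BWT = eededd$


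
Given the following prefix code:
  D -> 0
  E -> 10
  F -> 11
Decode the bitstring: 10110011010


Decoding step by step:
Bits 10 -> E
Bits 11 -> F
Bits 0 -> D
Bits 0 -> D
Bits 11 -> F
Bits 0 -> D
Bits 10 -> E


Decoded message: EFDDFDE


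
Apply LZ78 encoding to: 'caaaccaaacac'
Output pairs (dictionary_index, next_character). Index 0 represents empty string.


LZ78 encoding steps:
Dictionary: {0: ''}
Step 1: w='' (idx 0), next='c' -> output (0, 'c'), add 'c' as idx 1
Step 2: w='' (idx 0), next='a' -> output (0, 'a'), add 'a' as idx 2
Step 3: w='a' (idx 2), next='a' -> output (2, 'a'), add 'aa' as idx 3
Step 4: w='c' (idx 1), next='c' -> output (1, 'c'), add 'cc' as idx 4
Step 5: w='aa' (idx 3), next='a' -> output (3, 'a'), add 'aaa' as idx 5
Step 6: w='c' (idx 1), next='a' -> output (1, 'a'), add 'ca' as idx 6
Step 7: w='c' (idx 1), end of input -> output (1, '')


Encoded: [(0, 'c'), (0, 'a'), (2, 'a'), (1, 'c'), (3, 'a'), (1, 'a'), (1, '')]


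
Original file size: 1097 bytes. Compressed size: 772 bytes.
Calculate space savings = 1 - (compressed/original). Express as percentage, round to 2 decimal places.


ratio = compressed/original = 772/1097 = 0.703737
savings = 1 - ratio = 1 - 0.703737 = 0.296263
as a percentage: 0.296263 * 100 = 29.63%

Space savings = 1 - 772/1097 = 29.63%


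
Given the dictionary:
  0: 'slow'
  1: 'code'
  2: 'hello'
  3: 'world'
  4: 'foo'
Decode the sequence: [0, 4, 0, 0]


Look up each index in the dictionary:
  0 -> 'slow'
  4 -> 'foo'
  0 -> 'slow'
  0 -> 'slow'

Decoded: "slow foo slow slow"


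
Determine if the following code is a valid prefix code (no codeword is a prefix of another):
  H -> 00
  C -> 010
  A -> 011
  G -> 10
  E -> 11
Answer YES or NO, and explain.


Checking each pair (does one codeword prefix another?):
  H='00' vs C='010': no prefix
  H='00' vs A='011': no prefix
  H='00' vs G='10': no prefix
  H='00' vs E='11': no prefix
  C='010' vs H='00': no prefix
  C='010' vs A='011': no prefix
  C='010' vs G='10': no prefix
  C='010' vs E='11': no prefix
  A='011' vs H='00': no prefix
  A='011' vs C='010': no prefix
  A='011' vs G='10': no prefix
  A='011' vs E='11': no prefix
  G='10' vs H='00': no prefix
  G='10' vs C='010': no prefix
  G='10' vs A='011': no prefix
  G='10' vs E='11': no prefix
  E='11' vs H='00': no prefix
  E='11' vs C='010': no prefix
  E='11' vs A='011': no prefix
  E='11' vs G='10': no prefix
No violation found over all pairs.

YES -- this is a valid prefix code. No codeword is a prefix of any other codeword.


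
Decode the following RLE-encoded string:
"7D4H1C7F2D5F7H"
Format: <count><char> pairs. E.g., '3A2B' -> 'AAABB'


Expanding each <count><char> pair:
  7D -> 'DDDDDDD'
  4H -> 'HHHH'
  1C -> 'C'
  7F -> 'FFFFFFF'
  2D -> 'DD'
  5F -> 'FFFFF'
  7H -> 'HHHHHHH'

Decoded = DDDDDDDHHHHCFFFFFFFDDFFFFFHHHHHHH


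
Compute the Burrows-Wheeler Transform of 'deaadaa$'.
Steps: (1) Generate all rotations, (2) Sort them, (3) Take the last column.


Rotations (sorted):
  0: $deaadaa -> last char: a
  1: a$deaada -> last char: a
  2: aa$deaad -> last char: d
  3: aadaa$de -> last char: e
  4: adaa$dea -> last char: a
  5: daa$deaa -> last char: a
  6: deaadaa$ -> last char: $
  7: eaadaa$d -> last char: d


BWT = aadeaa$d


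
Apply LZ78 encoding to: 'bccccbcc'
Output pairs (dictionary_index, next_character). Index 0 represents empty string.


LZ78 encoding steps:
Dictionary: {0: ''}
Step 1: w='' (idx 0), next='b' -> output (0, 'b'), add 'b' as idx 1
Step 2: w='' (idx 0), next='c' -> output (0, 'c'), add 'c' as idx 2
Step 3: w='c' (idx 2), next='c' -> output (2, 'c'), add 'cc' as idx 3
Step 4: w='c' (idx 2), next='b' -> output (2, 'b'), add 'cb' as idx 4
Step 5: w='cc' (idx 3), end of input -> output (3, '')


Encoded: [(0, 'b'), (0, 'c'), (2, 'c'), (2, 'b'), (3, '')]


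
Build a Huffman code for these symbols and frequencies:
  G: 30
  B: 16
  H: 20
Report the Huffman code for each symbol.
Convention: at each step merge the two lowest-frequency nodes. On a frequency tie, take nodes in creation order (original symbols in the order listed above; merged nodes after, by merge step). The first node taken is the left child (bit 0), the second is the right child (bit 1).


Huffman tree construction:
Step 1: Merge B(16) + H(20) = 36
Step 2: Merge G(30) + (B+H)(36) = 66
Read each symbol's code off the tree from the root (left child = 0, right child = 1).

Codes:
  G: 0 (length 1)
  B: 10 (length 2)
  H: 11 (length 2)
Average code length: 102/66 = 1.5455 bits/symbol


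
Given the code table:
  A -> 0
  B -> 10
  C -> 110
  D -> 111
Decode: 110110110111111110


Decoding:
110 -> C
110 -> C
110 -> C
111 -> D
111 -> D
110 -> C


Result: CCCDDC


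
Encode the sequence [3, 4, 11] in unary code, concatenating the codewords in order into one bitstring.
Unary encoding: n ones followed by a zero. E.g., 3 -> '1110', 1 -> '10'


Encode each number as n ones followed by a terminating 0:
  3 -> 1110 (4 bits)
  4 -> 11110 (5 bits)
  11 -> 111111111110 (12 bits)
Total length = 4 + 5 + 12 = 21 bits.

Unary([3, 4, 11]) = 111011110111111111110 (21 bits)


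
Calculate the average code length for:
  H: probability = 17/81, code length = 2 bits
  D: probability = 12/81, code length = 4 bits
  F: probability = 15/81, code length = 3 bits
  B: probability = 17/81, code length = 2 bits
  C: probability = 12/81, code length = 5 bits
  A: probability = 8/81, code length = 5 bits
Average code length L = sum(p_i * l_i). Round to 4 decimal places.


Weighted contributions p_i * l_i:
  H: (17/81) * 2 = 34/81
  D: (12/81) * 4 = 48/81
  F: (15/81) * 3 = 45/81
  B: (17/81) * 2 = 34/81
  C: (12/81) * 5 = 60/81
  A: (8/81) * 5 = 40/81
Sum = (34 + 48 + 45 + 34 + 60 + 40)/81 = 261/81

L = 261/81 = 3.2222 bits/symbol


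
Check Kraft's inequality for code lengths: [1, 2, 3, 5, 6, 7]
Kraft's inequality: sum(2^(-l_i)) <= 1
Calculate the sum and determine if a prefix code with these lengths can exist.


Sum = 2^(-1) + 2^(-2) + 2^(-3) + 2^(-5) + 2^(-6) + 2^(-7)
    = 0.5 + 0.25 + 0.125 + 0.03125 + 0.015625 + 0.0078125
    = 119/128 = 0.9296875
Since 0.9296875 <= 1, Kraft's inequality IS satisfied.
A prefix code with these lengths CAN exist.

Kraft sum = 0.9296875. Satisfied.


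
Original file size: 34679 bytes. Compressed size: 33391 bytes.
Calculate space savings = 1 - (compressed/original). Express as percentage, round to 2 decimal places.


ratio = compressed/original = 33391/34679 = 0.962859
savings = 1 - ratio = 1 - 0.962859 = 0.037141
as a percentage: 0.037141 * 100 = 3.71%

Space savings = 1 - 33391/34679 = 3.71%


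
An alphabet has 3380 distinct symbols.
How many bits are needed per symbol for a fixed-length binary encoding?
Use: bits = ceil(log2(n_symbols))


log2(3380) = 11.7228
Bracket: 2^11 = 2048 < 3380 <= 2^12 = 4096
So ceil(log2(3380)) = 12

bits = ceil(log2(3380)) = ceil(11.7228) = 12 bits


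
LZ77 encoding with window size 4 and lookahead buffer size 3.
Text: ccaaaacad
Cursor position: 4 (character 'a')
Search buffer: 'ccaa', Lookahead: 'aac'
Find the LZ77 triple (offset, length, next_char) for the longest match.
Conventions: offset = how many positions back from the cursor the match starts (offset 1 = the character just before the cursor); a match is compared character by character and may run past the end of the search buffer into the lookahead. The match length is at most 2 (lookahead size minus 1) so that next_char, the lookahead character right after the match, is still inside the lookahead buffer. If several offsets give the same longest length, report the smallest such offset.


Try each offset into the search buffer:
  offset=1 (pos 3, char 'a'): match length 2
  offset=2 (pos 2, char 'a'): match length 2
  offset=3 (pos 1, char 'c'): match length 0
  offset=4 (pos 0, char 'c'): match length 0
Longest match has length 2, found at offsets 1, 2; take the smallest, offset 1.
next_char = character at position 4 + 2 = 6 -> 'c'

Best match: offset=1, length=2 (matching 'aa' starting at position 3)
LZ77 triple: (1, 2, 'c')


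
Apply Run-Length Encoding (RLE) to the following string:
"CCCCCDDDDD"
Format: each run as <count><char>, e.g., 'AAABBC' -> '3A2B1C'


Scanning runs left to right:
  i=0: run of 'C' x 5 -> '5C'
  i=5: run of 'D' x 5 -> '5D'

RLE = 5C5D


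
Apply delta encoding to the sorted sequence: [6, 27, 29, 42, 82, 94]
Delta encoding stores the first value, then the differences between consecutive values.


First value: 6
Deltas:
  27 - 6 = 21
  29 - 27 = 2
  42 - 29 = 13
  82 - 42 = 40
  94 - 82 = 12


Delta encoded: [6, 21, 2, 13, 40, 12]


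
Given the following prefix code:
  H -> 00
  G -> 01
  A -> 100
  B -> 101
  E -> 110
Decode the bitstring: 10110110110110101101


Decoding step by step:
Bits 101 -> B
Bits 101 -> B
Bits 101 -> B
Bits 101 -> B
Bits 101 -> B
Bits 01 -> G
Bits 101 -> B


Decoded message: BBBBBGB


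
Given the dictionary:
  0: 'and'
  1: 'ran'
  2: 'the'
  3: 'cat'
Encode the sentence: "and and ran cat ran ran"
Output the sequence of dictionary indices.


Look up each word in the dictionary:
  'and' -> 0
  'and' -> 0
  'ran' -> 1
  'cat' -> 3
  'ran' -> 1
  'ran' -> 1

Encoded: [0, 0, 1, 3, 1, 1]


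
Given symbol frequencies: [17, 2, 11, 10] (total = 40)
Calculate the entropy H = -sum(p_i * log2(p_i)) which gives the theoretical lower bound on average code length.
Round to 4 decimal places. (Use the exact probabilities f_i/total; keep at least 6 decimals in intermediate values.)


Per-symbol terms -p_i * log2(p_i) with p_i = f_i/40:
  p = 17/40 = 0.425000: log2(p) = -1.234465, -p*log2(p) = 0.524648
  p = 2/40 = 0.050000: log2(p) = -4.321928, -p*log2(p) = 0.216096
  p = 11/40 = 0.275000: log2(p) = -1.862496, -p*log2(p) = 0.512187
  p = 10/40 = 0.250000: log2(p) = -2.000000, -p*log2(p) = 0.500000
H = 0.524648 + 0.216096 + 0.512187 + 0.500000 = 1.752931

H = 1.7529 bits/symbol


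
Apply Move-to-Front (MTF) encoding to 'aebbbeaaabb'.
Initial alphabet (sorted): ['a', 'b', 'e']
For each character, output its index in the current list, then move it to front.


MTF encoding:
'a': index 0 in ['a', 'b', 'e'] -> ['a', 'b', 'e']
'e': index 2 in ['a', 'b', 'e'] -> ['e', 'a', 'b']
'b': index 2 in ['e', 'a', 'b'] -> ['b', 'e', 'a']
'b': index 0 in ['b', 'e', 'a'] -> ['b', 'e', 'a']
'b': index 0 in ['b', 'e', 'a'] -> ['b', 'e', 'a']
'e': index 1 in ['b', 'e', 'a'] -> ['e', 'b', 'a']
'a': index 2 in ['e', 'b', 'a'] -> ['a', 'e', 'b']
'a': index 0 in ['a', 'e', 'b'] -> ['a', 'e', 'b']
'a': index 0 in ['a', 'e', 'b'] -> ['a', 'e', 'b']
'b': index 2 in ['a', 'e', 'b'] -> ['b', 'a', 'e']
'b': index 0 in ['b', 'a', 'e'] -> ['b', 'a', 'e']


Output: [0, 2, 2, 0, 0, 1, 2, 0, 0, 2, 0]


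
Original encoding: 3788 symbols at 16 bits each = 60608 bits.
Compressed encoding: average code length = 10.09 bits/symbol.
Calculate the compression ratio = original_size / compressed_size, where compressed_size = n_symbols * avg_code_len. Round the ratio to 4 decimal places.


original_size = n_symbols * orig_bits = 3788 * 16 = 60608 bits
compressed_size = n_symbols * avg_code_len = 3788 * 10.09 = 38220.92 bits
ratio = original_size / compressed_size = 60608 / 38220.92 = 1.5857

Compression ratio = 1.5857


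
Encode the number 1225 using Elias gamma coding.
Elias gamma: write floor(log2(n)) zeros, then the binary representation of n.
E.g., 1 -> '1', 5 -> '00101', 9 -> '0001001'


num_bits = floor(log2(1225)) + 1 = 11
leading_zeros = num_bits - 1 = 10
binary(1225) = 10011001001

Elias gamma(1225) = '0000000000' + '10011001001' = 000000000010011001001 (21 bits)


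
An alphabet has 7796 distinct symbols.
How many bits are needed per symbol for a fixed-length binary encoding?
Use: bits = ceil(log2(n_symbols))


log2(7796) = 12.9285
Bracket: 2^12 = 4096 < 7796 <= 2^13 = 8192
So ceil(log2(7796)) = 13

bits = ceil(log2(7796)) = ceil(12.9285) = 13 bits


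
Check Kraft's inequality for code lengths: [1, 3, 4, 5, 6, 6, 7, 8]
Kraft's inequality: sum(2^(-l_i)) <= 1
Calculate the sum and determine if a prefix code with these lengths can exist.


Sum = 2^(-1) + 2^(-3) + 2^(-4) + 2^(-5) + 2^(-6) + 2^(-6) + 2^(-7) + 2^(-8)
    = 0.5 + 0.125 + 0.0625 + 0.03125 + 0.015625 + 0.015625 + 0.0078125 + 0.00390625
    = 195/256 = 0.76171875
Since 0.76171875 <= 1, Kraft's inequality IS satisfied.
A prefix code with these lengths CAN exist.

Kraft sum = 0.76171875. Satisfied.


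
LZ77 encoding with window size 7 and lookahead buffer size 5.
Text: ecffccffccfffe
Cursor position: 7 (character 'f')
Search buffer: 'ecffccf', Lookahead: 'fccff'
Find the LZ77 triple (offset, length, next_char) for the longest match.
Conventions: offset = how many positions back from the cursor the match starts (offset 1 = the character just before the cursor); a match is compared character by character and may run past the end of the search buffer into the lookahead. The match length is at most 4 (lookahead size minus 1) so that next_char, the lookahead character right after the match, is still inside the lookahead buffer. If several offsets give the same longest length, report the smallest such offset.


Try each offset into the search buffer:
  offset=1 (pos 6, char 'f'): match length 1
  offset=2 (pos 5, char 'c'): match length 0
  offset=3 (pos 4, char 'c'): match length 0
  offset=4 (pos 3, char 'f'): match length 4
  offset=5 (pos 2, char 'f'): match length 1
  offset=6 (pos 1, char 'c'): match length 0
  offset=7 (pos 0, char 'e'): match length 0
Longest match has length 4 at offset 4.
next_char = character at position 7 + 4 = 11 -> 'f'

Best match: offset=4, length=4 (matching 'fccf' starting at position 3)
LZ77 triple: (4, 4, 'f')


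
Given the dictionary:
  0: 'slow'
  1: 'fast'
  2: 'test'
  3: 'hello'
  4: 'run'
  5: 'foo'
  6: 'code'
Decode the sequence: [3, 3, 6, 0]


Look up each index in the dictionary:
  3 -> 'hello'
  3 -> 'hello'
  6 -> 'code'
  0 -> 'slow'

Decoded: "hello hello code slow"


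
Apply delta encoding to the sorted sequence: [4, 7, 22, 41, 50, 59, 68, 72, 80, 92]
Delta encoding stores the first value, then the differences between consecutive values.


First value: 4
Deltas:
  7 - 4 = 3
  22 - 7 = 15
  41 - 22 = 19
  50 - 41 = 9
  59 - 50 = 9
  68 - 59 = 9
  72 - 68 = 4
  80 - 72 = 8
  92 - 80 = 12


Delta encoded: [4, 3, 15, 19, 9, 9, 9, 4, 8, 12]


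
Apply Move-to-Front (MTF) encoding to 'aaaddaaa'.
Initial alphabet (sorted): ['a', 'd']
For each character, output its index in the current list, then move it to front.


MTF encoding:
'a': index 0 in ['a', 'd'] -> ['a', 'd']
'a': index 0 in ['a', 'd'] -> ['a', 'd']
'a': index 0 in ['a', 'd'] -> ['a', 'd']
'd': index 1 in ['a', 'd'] -> ['d', 'a']
'd': index 0 in ['d', 'a'] -> ['d', 'a']
'a': index 1 in ['d', 'a'] -> ['a', 'd']
'a': index 0 in ['a', 'd'] -> ['a', 'd']
'a': index 0 in ['a', 'd'] -> ['a', 'd']


Output: [0, 0, 0, 1, 0, 1, 0, 0]


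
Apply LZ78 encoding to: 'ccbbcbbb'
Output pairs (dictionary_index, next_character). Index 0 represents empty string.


LZ78 encoding steps:
Dictionary: {0: ''}
Step 1: w='' (idx 0), next='c' -> output (0, 'c'), add 'c' as idx 1
Step 2: w='c' (idx 1), next='b' -> output (1, 'b'), add 'cb' as idx 2
Step 3: w='' (idx 0), next='b' -> output (0, 'b'), add 'b' as idx 3
Step 4: w='cb' (idx 2), next='b' -> output (2, 'b'), add 'cbb' as idx 4
Step 5: w='b' (idx 3), end of input -> output (3, '')


Encoded: [(0, 'c'), (1, 'b'), (0, 'b'), (2, 'b'), (3, '')]


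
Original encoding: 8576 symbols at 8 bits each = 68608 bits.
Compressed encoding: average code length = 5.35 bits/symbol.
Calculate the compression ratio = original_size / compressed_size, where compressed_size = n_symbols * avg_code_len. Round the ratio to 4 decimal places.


original_size = n_symbols * orig_bits = 8576 * 8 = 68608 bits
compressed_size = n_symbols * avg_code_len = 8576 * 5.35 = 45881.6 bits
ratio = original_size / compressed_size = 68608 / 45881.6 = 1.4953

Compression ratio = 1.4953


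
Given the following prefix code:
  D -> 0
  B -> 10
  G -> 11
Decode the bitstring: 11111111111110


Decoding step by step:
Bits 11 -> G
Bits 11 -> G
Bits 11 -> G
Bits 11 -> G
Bits 11 -> G
Bits 11 -> G
Bits 10 -> B


Decoded message: GGGGGGB


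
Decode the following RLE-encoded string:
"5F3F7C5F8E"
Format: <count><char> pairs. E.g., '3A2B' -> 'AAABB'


Expanding each <count><char> pair:
  5F -> 'FFFFF'
  3F -> 'FFF'
  7C -> 'CCCCCCC'
  5F -> 'FFFFF'
  8E -> 'EEEEEEEE'

Decoded = FFFFFFFFCCCCCCCFFFFFEEEEEEEE


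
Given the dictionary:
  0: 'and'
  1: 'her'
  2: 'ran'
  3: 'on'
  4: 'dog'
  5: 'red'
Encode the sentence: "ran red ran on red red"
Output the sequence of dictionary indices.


Look up each word in the dictionary:
  'ran' -> 2
  'red' -> 5
  'ran' -> 2
  'on' -> 3
  'red' -> 5
  'red' -> 5

Encoded: [2, 5, 2, 3, 5, 5]


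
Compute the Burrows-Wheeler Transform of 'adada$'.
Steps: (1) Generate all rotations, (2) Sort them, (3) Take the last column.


Rotations (sorted):
  0: $adada -> last char: a
  1: a$adad -> last char: d
  2: ada$ad -> last char: d
  3: adada$ -> last char: $
  4: da$ada -> last char: a
  5: dada$a -> last char: a


BWT = add$aa


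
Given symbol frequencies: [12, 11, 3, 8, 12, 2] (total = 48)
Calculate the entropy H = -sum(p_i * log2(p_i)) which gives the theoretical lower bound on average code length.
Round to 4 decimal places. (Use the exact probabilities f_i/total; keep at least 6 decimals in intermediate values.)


Per-symbol terms -p_i * log2(p_i) with p_i = f_i/48:
  p = 12/48 = 0.250000: log2(p) = -2.000000, -p*log2(p) = 0.500000
  p = 11/48 = 0.229167: log2(p) = -2.125531, -p*log2(p) = 0.487101
  p = 3/48 = 0.062500: log2(p) = -4.000000, -p*log2(p) = 0.250000
  p = 8/48 = 0.166667: log2(p) = -2.584963, -p*log2(p) = 0.430827
  p = 12/48 = 0.250000: log2(p) = -2.000000, -p*log2(p) = 0.500000
  p = 2/48 = 0.041667: log2(p) = -4.584963, -p*log2(p) = 0.191040
H = 0.500000 + 0.487101 + 0.250000 + 0.430827 + 0.500000 + 0.191040 = 2.358968

H = 2.359 bits/symbol


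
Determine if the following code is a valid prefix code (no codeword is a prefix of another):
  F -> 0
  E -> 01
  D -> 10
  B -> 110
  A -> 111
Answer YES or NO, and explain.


Checking each pair (does one codeword prefix another?):
  F='0' vs E='01': prefix -- VIOLATION

NO -- this is NOT a valid prefix code. F (0) is a prefix of E (01).


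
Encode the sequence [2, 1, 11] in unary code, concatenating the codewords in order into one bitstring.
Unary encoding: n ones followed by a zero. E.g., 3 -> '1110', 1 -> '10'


Encode each number as n ones followed by a terminating 0:
  2 -> 110 (3 bits)
  1 -> 10 (2 bits)
  11 -> 111111111110 (12 bits)
Total length = 3 + 2 + 12 = 17 bits.

Unary([2, 1, 11]) = 11010111111111110 (17 bits)


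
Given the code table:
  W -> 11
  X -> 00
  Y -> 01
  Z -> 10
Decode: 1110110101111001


Decoding:
11 -> W
10 -> Z
11 -> W
01 -> Y
01 -> Y
11 -> W
10 -> Z
01 -> Y


Result: WZWYYWZY


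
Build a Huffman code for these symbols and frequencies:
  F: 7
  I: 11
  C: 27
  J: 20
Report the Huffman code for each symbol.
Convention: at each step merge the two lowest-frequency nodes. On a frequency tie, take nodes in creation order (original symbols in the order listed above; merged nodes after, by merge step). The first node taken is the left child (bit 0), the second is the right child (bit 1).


Huffman tree construction:
Step 1: Merge F(7) + I(11) = 18
Step 2: Merge (F+I)(18) + J(20) = 38
Step 3: Merge C(27) + ((F+I)+J)(38) = 65
Read each symbol's code off the tree from the root (left child = 0, right child = 1).

Codes:
  F: 100 (length 3)
  I: 101 (length 3)
  C: 0 (length 1)
  J: 11 (length 2)
Average code length: 121/65 = 1.8615 bits/symbol


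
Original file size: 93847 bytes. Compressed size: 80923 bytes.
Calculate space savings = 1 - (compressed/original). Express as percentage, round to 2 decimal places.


ratio = compressed/original = 80923/93847 = 0.862286
savings = 1 - ratio = 1 - 0.862286 = 0.137714
as a percentage: 0.137714 * 100 = 13.77%

Space savings = 1 - 80923/93847 = 13.77%


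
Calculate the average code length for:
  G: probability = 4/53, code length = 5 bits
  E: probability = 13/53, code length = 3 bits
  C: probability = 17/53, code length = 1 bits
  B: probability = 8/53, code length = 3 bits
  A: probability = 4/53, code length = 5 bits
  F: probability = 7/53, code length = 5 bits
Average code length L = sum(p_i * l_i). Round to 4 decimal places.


Weighted contributions p_i * l_i:
  G: (4/53) * 5 = 20/53
  E: (13/53) * 3 = 39/53
  C: (17/53) * 1 = 17/53
  B: (8/53) * 3 = 24/53
  A: (4/53) * 5 = 20/53
  F: (7/53) * 5 = 35/53
Sum = (20 + 39 + 17 + 24 + 20 + 35)/53 = 155/53

L = 155/53 = 2.9245 bits/symbol


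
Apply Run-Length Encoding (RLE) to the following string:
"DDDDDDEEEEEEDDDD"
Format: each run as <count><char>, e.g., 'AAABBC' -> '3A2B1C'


Scanning runs left to right:
  i=0: run of 'D' x 6 -> '6D'
  i=6: run of 'E' x 6 -> '6E'
  i=12: run of 'D' x 4 -> '4D'

RLE = 6D6E4D


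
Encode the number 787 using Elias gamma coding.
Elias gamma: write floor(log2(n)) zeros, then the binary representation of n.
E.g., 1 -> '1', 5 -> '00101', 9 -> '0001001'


num_bits = floor(log2(787)) + 1 = 10
leading_zeros = num_bits - 1 = 9
binary(787) = 1100010011

Elias gamma(787) = '000000000' + '1100010011' = 0000000001100010011 (19 bits)


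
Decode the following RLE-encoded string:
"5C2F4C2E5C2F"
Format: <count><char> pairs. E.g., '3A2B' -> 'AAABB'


Expanding each <count><char> pair:
  5C -> 'CCCCC'
  2F -> 'FF'
  4C -> 'CCCC'
  2E -> 'EE'
  5C -> 'CCCCC'
  2F -> 'FF'

Decoded = CCCCCFFCCCCEECCCCCFF


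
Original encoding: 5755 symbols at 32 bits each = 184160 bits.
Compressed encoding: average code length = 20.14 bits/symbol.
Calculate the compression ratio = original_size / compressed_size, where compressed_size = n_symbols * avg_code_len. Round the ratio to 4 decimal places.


original_size = n_symbols * orig_bits = 5755 * 32 = 184160 bits
compressed_size = n_symbols * avg_code_len = 5755 * 20.14 = 115905.7 bits
ratio = original_size / compressed_size = 184160 / 115905.7 = 1.5889

Compression ratio = 1.5889


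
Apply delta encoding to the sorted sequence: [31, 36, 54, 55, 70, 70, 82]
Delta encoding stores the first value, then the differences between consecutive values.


First value: 31
Deltas:
  36 - 31 = 5
  54 - 36 = 18
  55 - 54 = 1
  70 - 55 = 15
  70 - 70 = 0
  82 - 70 = 12


Delta encoded: [31, 5, 18, 1, 15, 0, 12]


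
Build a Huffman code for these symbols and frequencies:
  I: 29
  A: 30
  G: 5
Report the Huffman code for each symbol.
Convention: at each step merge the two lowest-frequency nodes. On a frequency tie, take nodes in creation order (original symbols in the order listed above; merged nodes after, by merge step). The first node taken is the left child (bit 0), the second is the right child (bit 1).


Huffman tree construction:
Step 1: Merge G(5) + I(29) = 34
Step 2: Merge A(30) + (G+I)(34) = 64
Read each symbol's code off the tree from the root (left child = 0, right child = 1).

Codes:
  I: 11 (length 2)
  A: 0 (length 1)
  G: 10 (length 2)
Average code length: 98/64 = 1.5313 bits/symbol


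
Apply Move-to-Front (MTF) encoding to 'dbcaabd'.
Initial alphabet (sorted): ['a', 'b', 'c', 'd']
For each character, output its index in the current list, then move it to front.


MTF encoding:
'd': index 3 in ['a', 'b', 'c', 'd'] -> ['d', 'a', 'b', 'c']
'b': index 2 in ['d', 'a', 'b', 'c'] -> ['b', 'd', 'a', 'c']
'c': index 3 in ['b', 'd', 'a', 'c'] -> ['c', 'b', 'd', 'a']
'a': index 3 in ['c', 'b', 'd', 'a'] -> ['a', 'c', 'b', 'd']
'a': index 0 in ['a', 'c', 'b', 'd'] -> ['a', 'c', 'b', 'd']
'b': index 2 in ['a', 'c', 'b', 'd'] -> ['b', 'a', 'c', 'd']
'd': index 3 in ['b', 'a', 'c', 'd'] -> ['d', 'b', 'a', 'c']


Output: [3, 2, 3, 3, 0, 2, 3]


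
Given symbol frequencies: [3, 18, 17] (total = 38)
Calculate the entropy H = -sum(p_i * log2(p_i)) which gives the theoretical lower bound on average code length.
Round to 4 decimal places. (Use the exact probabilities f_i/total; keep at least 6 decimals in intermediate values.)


Per-symbol terms -p_i * log2(p_i) with p_i = f_i/38:
  p = 3/38 = 0.078947: log2(p) = -3.662965, -p*log2(p) = 0.289181
  p = 18/38 = 0.473684: log2(p) = -1.078003, -p*log2(p) = 0.510633
  p = 17/38 = 0.447368: log2(p) = -1.160465, -p*log2(p) = 0.519155
H = 0.289181 + 0.510633 + 0.519155 = 1.318969

H = 1.319 bits/symbol


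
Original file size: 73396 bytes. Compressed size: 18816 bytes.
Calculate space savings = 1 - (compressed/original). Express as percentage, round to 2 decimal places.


ratio = compressed/original = 18816/73396 = 0.256363
savings = 1 - ratio = 1 - 0.256363 = 0.743637
as a percentage: 0.743637 * 100 = 74.36%

Space savings = 1 - 18816/73396 = 74.36%


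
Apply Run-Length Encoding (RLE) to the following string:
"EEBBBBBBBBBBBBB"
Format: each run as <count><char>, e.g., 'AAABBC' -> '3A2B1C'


Scanning runs left to right:
  i=0: run of 'E' x 2 -> '2E'
  i=2: run of 'B' x 13 -> '13B'

RLE = 2E13B


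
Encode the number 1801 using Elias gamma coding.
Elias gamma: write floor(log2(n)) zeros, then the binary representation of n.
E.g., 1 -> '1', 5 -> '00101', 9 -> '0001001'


num_bits = floor(log2(1801)) + 1 = 11
leading_zeros = num_bits - 1 = 10
binary(1801) = 11100001001

Elias gamma(1801) = '0000000000' + '11100001001' = 000000000011100001001 (21 bits)


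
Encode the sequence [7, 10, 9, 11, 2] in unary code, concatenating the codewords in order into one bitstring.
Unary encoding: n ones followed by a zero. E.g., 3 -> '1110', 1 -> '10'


Encode each number as n ones followed by a terminating 0:
  7 -> 11111110 (8 bits)
  10 -> 11111111110 (11 bits)
  9 -> 1111111110 (10 bits)
  11 -> 111111111110 (12 bits)
  2 -> 110 (3 bits)
Total length = 8 + 11 + 10 + 12 + 3 = 44 bits.

Unary([7, 10, 9, 11, 2]) = 11111110111111111101111111110111111111110110 (44 bits)


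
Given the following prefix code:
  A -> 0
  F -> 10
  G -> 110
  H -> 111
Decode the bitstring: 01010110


Decoding step by step:
Bits 0 -> A
Bits 10 -> F
Bits 10 -> F
Bits 110 -> G


Decoded message: AFFG


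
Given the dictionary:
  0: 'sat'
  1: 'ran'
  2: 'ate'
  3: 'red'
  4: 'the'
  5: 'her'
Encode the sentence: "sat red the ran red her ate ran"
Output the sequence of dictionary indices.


Look up each word in the dictionary:
  'sat' -> 0
  'red' -> 3
  'the' -> 4
  'ran' -> 1
  'red' -> 3
  'her' -> 5
  'ate' -> 2
  'ran' -> 1

Encoded: [0, 3, 4, 1, 3, 5, 2, 1]


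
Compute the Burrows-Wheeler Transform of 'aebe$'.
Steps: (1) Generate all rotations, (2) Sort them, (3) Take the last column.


Rotations (sorted):
  0: $aebe -> last char: e
  1: aebe$ -> last char: $
  2: be$ae -> last char: e
  3: e$aeb -> last char: b
  4: ebe$a -> last char: a


BWT = e$eba


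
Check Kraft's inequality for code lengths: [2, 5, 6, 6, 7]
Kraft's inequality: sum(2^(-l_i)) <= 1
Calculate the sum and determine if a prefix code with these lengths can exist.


Sum = 2^(-2) + 2^(-5) + 2^(-6) + 2^(-6) + 2^(-7)
    = 0.25 + 0.03125 + 0.015625 + 0.015625 + 0.0078125
    = 41/128 = 0.3203125
Since 0.3203125 <= 1, Kraft's inequality IS satisfied.
A prefix code with these lengths CAN exist.

Kraft sum = 0.3203125. Satisfied.


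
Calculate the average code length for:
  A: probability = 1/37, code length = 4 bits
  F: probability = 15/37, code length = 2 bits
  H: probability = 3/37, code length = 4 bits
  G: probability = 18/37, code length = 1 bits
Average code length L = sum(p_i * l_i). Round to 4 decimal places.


Weighted contributions p_i * l_i:
  A: (1/37) * 4 = 4/37
  F: (15/37) * 2 = 30/37
  H: (3/37) * 4 = 12/37
  G: (18/37) * 1 = 18/37
Sum = (4 + 30 + 12 + 18)/37 = 64/37

L = 64/37 = 1.7297 bits/symbol


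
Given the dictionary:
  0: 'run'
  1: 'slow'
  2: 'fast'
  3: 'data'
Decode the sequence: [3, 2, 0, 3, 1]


Look up each index in the dictionary:
  3 -> 'data'
  2 -> 'fast'
  0 -> 'run'
  3 -> 'data'
  1 -> 'slow'

Decoded: "data fast run data slow"


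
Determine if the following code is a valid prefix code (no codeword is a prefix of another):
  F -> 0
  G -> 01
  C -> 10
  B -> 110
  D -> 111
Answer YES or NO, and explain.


Checking each pair (does one codeword prefix another?):
  F='0' vs G='01': prefix -- VIOLATION

NO -- this is NOT a valid prefix code. F (0) is a prefix of G (01).


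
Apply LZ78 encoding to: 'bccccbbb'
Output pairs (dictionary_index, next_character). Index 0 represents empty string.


LZ78 encoding steps:
Dictionary: {0: ''}
Step 1: w='' (idx 0), next='b' -> output (0, 'b'), add 'b' as idx 1
Step 2: w='' (idx 0), next='c' -> output (0, 'c'), add 'c' as idx 2
Step 3: w='c' (idx 2), next='c' -> output (2, 'c'), add 'cc' as idx 3
Step 4: w='c' (idx 2), next='b' -> output (2, 'b'), add 'cb' as idx 4
Step 5: w='b' (idx 1), next='b' -> output (1, 'b'), add 'bb' as idx 5


Encoded: [(0, 'b'), (0, 'c'), (2, 'c'), (2, 'b'), (1, 'b')]


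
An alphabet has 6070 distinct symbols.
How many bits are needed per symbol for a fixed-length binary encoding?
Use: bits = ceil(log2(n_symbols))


log2(6070) = 12.5675
Bracket: 2^12 = 4096 < 6070 <= 2^13 = 8192
So ceil(log2(6070)) = 13

bits = ceil(log2(6070)) = ceil(12.5675) = 13 bits


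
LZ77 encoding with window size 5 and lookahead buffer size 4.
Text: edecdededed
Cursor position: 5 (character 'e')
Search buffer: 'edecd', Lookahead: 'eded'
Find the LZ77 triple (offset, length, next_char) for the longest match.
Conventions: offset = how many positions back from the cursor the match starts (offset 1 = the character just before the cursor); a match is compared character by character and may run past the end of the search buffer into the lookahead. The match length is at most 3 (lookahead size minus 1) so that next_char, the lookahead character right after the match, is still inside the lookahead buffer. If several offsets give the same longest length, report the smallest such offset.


Try each offset into the search buffer:
  offset=1 (pos 4, char 'd'): match length 0
  offset=2 (pos 3, char 'c'): match length 0
  offset=3 (pos 2, char 'e'): match length 1
  offset=4 (pos 1, char 'd'): match length 0
  offset=5 (pos 0, char 'e'): match length 3
Longest match has length 3 at offset 5.
next_char = character at position 5 + 3 = 8 -> 'd'

Best match: offset=5, length=3 (matching 'ede' starting at position 0)
LZ77 triple: (5, 3, 'd')


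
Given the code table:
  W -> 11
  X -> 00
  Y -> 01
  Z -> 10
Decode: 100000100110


Decoding:
10 -> Z
00 -> X
00 -> X
10 -> Z
01 -> Y
10 -> Z


Result: ZXXZYZ


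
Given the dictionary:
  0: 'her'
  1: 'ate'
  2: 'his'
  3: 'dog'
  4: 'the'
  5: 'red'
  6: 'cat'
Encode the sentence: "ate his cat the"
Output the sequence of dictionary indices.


Look up each word in the dictionary:
  'ate' -> 1
  'his' -> 2
  'cat' -> 6
  'the' -> 4

Encoded: [1, 2, 6, 4]
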